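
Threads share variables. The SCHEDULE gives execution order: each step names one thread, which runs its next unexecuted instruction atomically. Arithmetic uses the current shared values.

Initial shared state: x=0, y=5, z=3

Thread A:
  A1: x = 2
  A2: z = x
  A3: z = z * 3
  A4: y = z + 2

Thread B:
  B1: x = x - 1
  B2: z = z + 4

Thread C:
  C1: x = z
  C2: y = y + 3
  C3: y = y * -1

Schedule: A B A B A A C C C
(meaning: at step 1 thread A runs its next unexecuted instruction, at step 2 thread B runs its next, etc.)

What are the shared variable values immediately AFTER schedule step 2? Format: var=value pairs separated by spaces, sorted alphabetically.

Answer: x=1 y=5 z=3

Derivation:
Step 1: thread A executes A1 (x = 2). Shared: x=2 y=5 z=3. PCs: A@1 B@0 C@0
Step 2: thread B executes B1 (x = x - 1). Shared: x=1 y=5 z=3. PCs: A@1 B@1 C@0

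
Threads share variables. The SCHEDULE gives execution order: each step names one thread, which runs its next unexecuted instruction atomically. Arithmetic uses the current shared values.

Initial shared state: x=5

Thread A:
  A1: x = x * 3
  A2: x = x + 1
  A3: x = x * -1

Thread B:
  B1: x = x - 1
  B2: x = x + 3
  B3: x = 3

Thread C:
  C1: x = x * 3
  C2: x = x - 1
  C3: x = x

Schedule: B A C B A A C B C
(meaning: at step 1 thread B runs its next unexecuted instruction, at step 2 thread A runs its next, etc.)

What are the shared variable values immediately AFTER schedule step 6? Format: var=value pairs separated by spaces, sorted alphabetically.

Answer: x=-40

Derivation:
Step 1: thread B executes B1 (x = x - 1). Shared: x=4. PCs: A@0 B@1 C@0
Step 2: thread A executes A1 (x = x * 3). Shared: x=12. PCs: A@1 B@1 C@0
Step 3: thread C executes C1 (x = x * 3). Shared: x=36. PCs: A@1 B@1 C@1
Step 4: thread B executes B2 (x = x + 3). Shared: x=39. PCs: A@1 B@2 C@1
Step 5: thread A executes A2 (x = x + 1). Shared: x=40. PCs: A@2 B@2 C@1
Step 6: thread A executes A3 (x = x * -1). Shared: x=-40. PCs: A@3 B@2 C@1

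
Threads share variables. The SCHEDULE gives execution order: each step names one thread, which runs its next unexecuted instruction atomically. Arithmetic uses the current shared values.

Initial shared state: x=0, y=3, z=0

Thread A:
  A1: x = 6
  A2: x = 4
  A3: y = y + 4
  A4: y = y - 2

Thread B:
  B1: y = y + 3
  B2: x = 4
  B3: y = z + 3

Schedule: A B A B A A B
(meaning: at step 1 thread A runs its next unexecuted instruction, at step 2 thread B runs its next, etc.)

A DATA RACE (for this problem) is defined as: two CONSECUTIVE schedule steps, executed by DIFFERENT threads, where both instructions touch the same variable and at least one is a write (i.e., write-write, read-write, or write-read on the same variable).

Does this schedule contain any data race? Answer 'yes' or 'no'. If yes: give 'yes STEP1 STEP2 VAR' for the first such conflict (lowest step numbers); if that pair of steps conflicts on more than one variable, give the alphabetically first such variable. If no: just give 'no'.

Answer: yes 3 4 x

Derivation:
Steps 1,2: A(r=-,w=x) vs B(r=y,w=y). No conflict.
Steps 2,3: B(r=y,w=y) vs A(r=-,w=x). No conflict.
Steps 3,4: A(x = 4) vs B(x = 4). RACE on x (W-W).
Steps 4,5: B(r=-,w=x) vs A(r=y,w=y). No conflict.
Steps 5,6: same thread (A). No race.
Steps 6,7: A(y = y - 2) vs B(y = z + 3). RACE on y (W-W).
First conflict at steps 3,4.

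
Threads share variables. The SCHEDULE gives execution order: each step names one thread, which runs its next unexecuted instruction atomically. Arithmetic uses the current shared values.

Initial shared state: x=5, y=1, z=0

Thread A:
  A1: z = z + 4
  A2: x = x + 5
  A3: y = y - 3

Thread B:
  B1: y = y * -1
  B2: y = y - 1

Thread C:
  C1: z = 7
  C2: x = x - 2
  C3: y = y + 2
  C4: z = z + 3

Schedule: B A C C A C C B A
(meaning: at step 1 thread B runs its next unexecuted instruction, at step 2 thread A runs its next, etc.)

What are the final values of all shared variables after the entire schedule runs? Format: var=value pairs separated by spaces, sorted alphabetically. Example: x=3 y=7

Step 1: thread B executes B1 (y = y * -1). Shared: x=5 y=-1 z=0. PCs: A@0 B@1 C@0
Step 2: thread A executes A1 (z = z + 4). Shared: x=5 y=-1 z=4. PCs: A@1 B@1 C@0
Step 3: thread C executes C1 (z = 7). Shared: x=5 y=-1 z=7. PCs: A@1 B@1 C@1
Step 4: thread C executes C2 (x = x - 2). Shared: x=3 y=-1 z=7. PCs: A@1 B@1 C@2
Step 5: thread A executes A2 (x = x + 5). Shared: x=8 y=-1 z=7. PCs: A@2 B@1 C@2
Step 6: thread C executes C3 (y = y + 2). Shared: x=8 y=1 z=7. PCs: A@2 B@1 C@3
Step 7: thread C executes C4 (z = z + 3). Shared: x=8 y=1 z=10. PCs: A@2 B@1 C@4
Step 8: thread B executes B2 (y = y - 1). Shared: x=8 y=0 z=10. PCs: A@2 B@2 C@4
Step 9: thread A executes A3 (y = y - 3). Shared: x=8 y=-3 z=10. PCs: A@3 B@2 C@4

Answer: x=8 y=-3 z=10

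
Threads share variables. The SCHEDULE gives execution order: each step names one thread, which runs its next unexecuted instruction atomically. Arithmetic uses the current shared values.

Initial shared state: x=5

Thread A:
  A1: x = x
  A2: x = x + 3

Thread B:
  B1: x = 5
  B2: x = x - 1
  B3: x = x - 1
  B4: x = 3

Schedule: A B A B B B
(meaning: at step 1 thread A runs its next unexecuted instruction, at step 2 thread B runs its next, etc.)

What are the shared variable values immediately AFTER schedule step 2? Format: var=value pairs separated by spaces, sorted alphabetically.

Answer: x=5

Derivation:
Step 1: thread A executes A1 (x = x). Shared: x=5. PCs: A@1 B@0
Step 2: thread B executes B1 (x = 5). Shared: x=5. PCs: A@1 B@1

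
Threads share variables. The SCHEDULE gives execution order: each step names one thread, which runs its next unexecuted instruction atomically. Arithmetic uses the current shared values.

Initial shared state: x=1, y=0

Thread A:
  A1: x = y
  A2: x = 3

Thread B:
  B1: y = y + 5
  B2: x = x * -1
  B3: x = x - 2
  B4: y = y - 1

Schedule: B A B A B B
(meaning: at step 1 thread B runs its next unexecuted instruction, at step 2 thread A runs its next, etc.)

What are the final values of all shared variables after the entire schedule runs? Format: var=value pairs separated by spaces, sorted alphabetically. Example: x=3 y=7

Step 1: thread B executes B1 (y = y + 5). Shared: x=1 y=5. PCs: A@0 B@1
Step 2: thread A executes A1 (x = y). Shared: x=5 y=5. PCs: A@1 B@1
Step 3: thread B executes B2 (x = x * -1). Shared: x=-5 y=5. PCs: A@1 B@2
Step 4: thread A executes A2 (x = 3). Shared: x=3 y=5. PCs: A@2 B@2
Step 5: thread B executes B3 (x = x - 2). Shared: x=1 y=5. PCs: A@2 B@3
Step 6: thread B executes B4 (y = y - 1). Shared: x=1 y=4. PCs: A@2 B@4

Answer: x=1 y=4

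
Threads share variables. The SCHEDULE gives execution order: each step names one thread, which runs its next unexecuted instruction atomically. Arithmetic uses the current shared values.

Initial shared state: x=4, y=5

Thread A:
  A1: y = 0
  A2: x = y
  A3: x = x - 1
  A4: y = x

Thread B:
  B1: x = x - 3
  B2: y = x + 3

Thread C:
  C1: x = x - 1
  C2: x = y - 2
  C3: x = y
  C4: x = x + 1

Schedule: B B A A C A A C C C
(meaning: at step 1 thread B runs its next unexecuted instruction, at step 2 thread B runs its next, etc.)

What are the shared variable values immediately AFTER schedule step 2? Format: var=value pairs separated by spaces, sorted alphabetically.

Step 1: thread B executes B1 (x = x - 3). Shared: x=1 y=5. PCs: A@0 B@1 C@0
Step 2: thread B executes B2 (y = x + 3). Shared: x=1 y=4. PCs: A@0 B@2 C@0

Answer: x=1 y=4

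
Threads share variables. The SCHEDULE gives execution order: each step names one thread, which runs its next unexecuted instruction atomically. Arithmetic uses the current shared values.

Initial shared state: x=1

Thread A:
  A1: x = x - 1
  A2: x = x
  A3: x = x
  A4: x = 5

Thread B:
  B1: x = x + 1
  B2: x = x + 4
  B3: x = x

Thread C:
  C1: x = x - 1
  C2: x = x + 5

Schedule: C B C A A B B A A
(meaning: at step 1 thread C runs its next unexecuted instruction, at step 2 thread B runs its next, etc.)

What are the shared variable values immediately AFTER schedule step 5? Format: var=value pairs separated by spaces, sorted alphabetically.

Answer: x=5

Derivation:
Step 1: thread C executes C1 (x = x - 1). Shared: x=0. PCs: A@0 B@0 C@1
Step 2: thread B executes B1 (x = x + 1). Shared: x=1. PCs: A@0 B@1 C@1
Step 3: thread C executes C2 (x = x + 5). Shared: x=6. PCs: A@0 B@1 C@2
Step 4: thread A executes A1 (x = x - 1). Shared: x=5. PCs: A@1 B@1 C@2
Step 5: thread A executes A2 (x = x). Shared: x=5. PCs: A@2 B@1 C@2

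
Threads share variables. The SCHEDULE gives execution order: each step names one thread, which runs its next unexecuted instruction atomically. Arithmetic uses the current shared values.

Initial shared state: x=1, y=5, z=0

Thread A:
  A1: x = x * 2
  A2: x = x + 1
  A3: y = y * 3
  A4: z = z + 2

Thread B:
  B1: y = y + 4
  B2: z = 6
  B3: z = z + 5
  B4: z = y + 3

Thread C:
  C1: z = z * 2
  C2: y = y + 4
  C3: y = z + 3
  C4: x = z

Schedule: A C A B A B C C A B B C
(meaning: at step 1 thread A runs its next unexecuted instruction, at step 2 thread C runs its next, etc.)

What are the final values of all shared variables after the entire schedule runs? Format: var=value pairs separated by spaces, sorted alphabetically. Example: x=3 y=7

Step 1: thread A executes A1 (x = x * 2). Shared: x=2 y=5 z=0. PCs: A@1 B@0 C@0
Step 2: thread C executes C1 (z = z * 2). Shared: x=2 y=5 z=0. PCs: A@1 B@0 C@1
Step 3: thread A executes A2 (x = x + 1). Shared: x=3 y=5 z=0. PCs: A@2 B@0 C@1
Step 4: thread B executes B1 (y = y + 4). Shared: x=3 y=9 z=0. PCs: A@2 B@1 C@1
Step 5: thread A executes A3 (y = y * 3). Shared: x=3 y=27 z=0. PCs: A@3 B@1 C@1
Step 6: thread B executes B2 (z = 6). Shared: x=3 y=27 z=6. PCs: A@3 B@2 C@1
Step 7: thread C executes C2 (y = y + 4). Shared: x=3 y=31 z=6. PCs: A@3 B@2 C@2
Step 8: thread C executes C3 (y = z + 3). Shared: x=3 y=9 z=6. PCs: A@3 B@2 C@3
Step 9: thread A executes A4 (z = z + 2). Shared: x=3 y=9 z=8. PCs: A@4 B@2 C@3
Step 10: thread B executes B3 (z = z + 5). Shared: x=3 y=9 z=13. PCs: A@4 B@3 C@3
Step 11: thread B executes B4 (z = y + 3). Shared: x=3 y=9 z=12. PCs: A@4 B@4 C@3
Step 12: thread C executes C4 (x = z). Shared: x=12 y=9 z=12. PCs: A@4 B@4 C@4

Answer: x=12 y=9 z=12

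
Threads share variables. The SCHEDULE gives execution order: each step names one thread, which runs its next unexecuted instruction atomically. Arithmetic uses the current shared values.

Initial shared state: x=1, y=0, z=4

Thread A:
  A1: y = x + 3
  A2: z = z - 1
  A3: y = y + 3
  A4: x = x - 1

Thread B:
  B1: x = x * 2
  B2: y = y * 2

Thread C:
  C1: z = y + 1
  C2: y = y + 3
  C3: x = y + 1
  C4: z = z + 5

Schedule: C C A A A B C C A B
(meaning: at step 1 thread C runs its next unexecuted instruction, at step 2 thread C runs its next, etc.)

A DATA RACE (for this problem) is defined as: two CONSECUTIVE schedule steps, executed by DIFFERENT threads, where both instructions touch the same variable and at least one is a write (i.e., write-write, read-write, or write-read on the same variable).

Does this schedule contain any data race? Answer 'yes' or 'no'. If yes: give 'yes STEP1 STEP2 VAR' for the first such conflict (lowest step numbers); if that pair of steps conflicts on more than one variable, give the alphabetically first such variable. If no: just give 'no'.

Answer: yes 2 3 y

Derivation:
Steps 1,2: same thread (C). No race.
Steps 2,3: C(y = y + 3) vs A(y = x + 3). RACE on y (W-W).
Steps 3,4: same thread (A). No race.
Steps 4,5: same thread (A). No race.
Steps 5,6: A(r=y,w=y) vs B(r=x,w=x). No conflict.
Steps 6,7: B(x = x * 2) vs C(x = y + 1). RACE on x (W-W).
Steps 7,8: same thread (C). No race.
Steps 8,9: C(r=z,w=z) vs A(r=x,w=x). No conflict.
Steps 9,10: A(r=x,w=x) vs B(r=y,w=y). No conflict.
First conflict at steps 2,3.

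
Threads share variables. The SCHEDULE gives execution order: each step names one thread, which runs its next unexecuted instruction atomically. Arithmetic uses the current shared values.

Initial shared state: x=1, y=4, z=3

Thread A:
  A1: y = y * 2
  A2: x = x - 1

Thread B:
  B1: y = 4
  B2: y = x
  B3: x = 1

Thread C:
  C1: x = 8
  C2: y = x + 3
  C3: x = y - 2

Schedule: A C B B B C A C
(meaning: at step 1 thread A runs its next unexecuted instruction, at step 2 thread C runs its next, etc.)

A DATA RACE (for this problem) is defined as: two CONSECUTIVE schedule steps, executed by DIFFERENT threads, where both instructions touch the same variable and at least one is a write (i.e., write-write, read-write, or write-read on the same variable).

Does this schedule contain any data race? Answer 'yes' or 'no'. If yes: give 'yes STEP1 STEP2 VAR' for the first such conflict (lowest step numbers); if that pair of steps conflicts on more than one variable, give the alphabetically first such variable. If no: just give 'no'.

Steps 1,2: A(r=y,w=y) vs C(r=-,w=x). No conflict.
Steps 2,3: C(r=-,w=x) vs B(r=-,w=y). No conflict.
Steps 3,4: same thread (B). No race.
Steps 4,5: same thread (B). No race.
Steps 5,6: B(x = 1) vs C(y = x + 3). RACE on x (W-R).
Steps 6,7: C(y = x + 3) vs A(x = x - 1). RACE on x (R-W).
Steps 7,8: A(x = x - 1) vs C(x = y - 2). RACE on x (W-W).
First conflict at steps 5,6.

Answer: yes 5 6 x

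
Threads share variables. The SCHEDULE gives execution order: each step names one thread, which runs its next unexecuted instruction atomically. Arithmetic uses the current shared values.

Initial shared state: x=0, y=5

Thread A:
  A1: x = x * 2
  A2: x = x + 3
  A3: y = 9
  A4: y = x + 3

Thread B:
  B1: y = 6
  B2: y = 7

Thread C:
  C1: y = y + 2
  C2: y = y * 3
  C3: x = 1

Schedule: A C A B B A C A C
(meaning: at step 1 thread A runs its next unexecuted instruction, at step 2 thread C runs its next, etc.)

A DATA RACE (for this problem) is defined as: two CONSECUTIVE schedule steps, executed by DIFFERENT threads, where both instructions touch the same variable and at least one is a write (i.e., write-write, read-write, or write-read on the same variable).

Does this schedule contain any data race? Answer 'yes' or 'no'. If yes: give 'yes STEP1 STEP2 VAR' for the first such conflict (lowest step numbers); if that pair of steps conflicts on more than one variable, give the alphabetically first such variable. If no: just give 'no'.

Steps 1,2: A(r=x,w=x) vs C(r=y,w=y). No conflict.
Steps 2,3: C(r=y,w=y) vs A(r=x,w=x). No conflict.
Steps 3,4: A(r=x,w=x) vs B(r=-,w=y). No conflict.
Steps 4,5: same thread (B). No race.
Steps 5,6: B(y = 7) vs A(y = 9). RACE on y (W-W).
Steps 6,7: A(y = 9) vs C(y = y * 3). RACE on y (W-W).
Steps 7,8: C(y = y * 3) vs A(y = x + 3). RACE on y (W-W).
Steps 8,9: A(y = x + 3) vs C(x = 1). RACE on x (R-W).
First conflict at steps 5,6.

Answer: yes 5 6 y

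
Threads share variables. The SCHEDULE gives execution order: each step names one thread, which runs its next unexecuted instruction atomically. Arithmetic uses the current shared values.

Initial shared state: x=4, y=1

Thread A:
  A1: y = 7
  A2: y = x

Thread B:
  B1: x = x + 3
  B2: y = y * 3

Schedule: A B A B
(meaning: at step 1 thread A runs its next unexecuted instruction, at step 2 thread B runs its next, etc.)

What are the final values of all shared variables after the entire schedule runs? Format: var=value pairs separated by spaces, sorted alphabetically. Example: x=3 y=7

Step 1: thread A executes A1 (y = 7). Shared: x=4 y=7. PCs: A@1 B@0
Step 2: thread B executes B1 (x = x + 3). Shared: x=7 y=7. PCs: A@1 B@1
Step 3: thread A executes A2 (y = x). Shared: x=7 y=7. PCs: A@2 B@1
Step 4: thread B executes B2 (y = y * 3). Shared: x=7 y=21. PCs: A@2 B@2

Answer: x=7 y=21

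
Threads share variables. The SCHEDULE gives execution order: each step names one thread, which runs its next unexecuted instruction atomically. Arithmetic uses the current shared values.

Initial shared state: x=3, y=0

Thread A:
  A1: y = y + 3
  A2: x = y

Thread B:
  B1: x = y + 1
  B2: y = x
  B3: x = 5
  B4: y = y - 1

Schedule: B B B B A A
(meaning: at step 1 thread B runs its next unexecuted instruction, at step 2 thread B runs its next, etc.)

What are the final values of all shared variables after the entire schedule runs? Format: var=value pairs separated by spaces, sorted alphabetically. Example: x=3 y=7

Answer: x=3 y=3

Derivation:
Step 1: thread B executes B1 (x = y + 1). Shared: x=1 y=0. PCs: A@0 B@1
Step 2: thread B executes B2 (y = x). Shared: x=1 y=1. PCs: A@0 B@2
Step 3: thread B executes B3 (x = 5). Shared: x=5 y=1. PCs: A@0 B@3
Step 4: thread B executes B4 (y = y - 1). Shared: x=5 y=0. PCs: A@0 B@4
Step 5: thread A executes A1 (y = y + 3). Shared: x=5 y=3. PCs: A@1 B@4
Step 6: thread A executes A2 (x = y). Shared: x=3 y=3. PCs: A@2 B@4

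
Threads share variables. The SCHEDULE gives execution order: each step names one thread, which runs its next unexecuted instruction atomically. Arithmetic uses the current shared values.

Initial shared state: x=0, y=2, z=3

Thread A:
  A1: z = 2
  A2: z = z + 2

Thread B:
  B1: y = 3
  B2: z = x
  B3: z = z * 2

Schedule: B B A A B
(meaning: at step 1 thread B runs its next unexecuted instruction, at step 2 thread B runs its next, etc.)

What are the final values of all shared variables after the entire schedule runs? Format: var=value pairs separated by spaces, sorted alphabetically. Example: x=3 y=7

Step 1: thread B executes B1 (y = 3). Shared: x=0 y=3 z=3. PCs: A@0 B@1
Step 2: thread B executes B2 (z = x). Shared: x=0 y=3 z=0. PCs: A@0 B@2
Step 3: thread A executes A1 (z = 2). Shared: x=0 y=3 z=2. PCs: A@1 B@2
Step 4: thread A executes A2 (z = z + 2). Shared: x=0 y=3 z=4. PCs: A@2 B@2
Step 5: thread B executes B3 (z = z * 2). Shared: x=0 y=3 z=8. PCs: A@2 B@3

Answer: x=0 y=3 z=8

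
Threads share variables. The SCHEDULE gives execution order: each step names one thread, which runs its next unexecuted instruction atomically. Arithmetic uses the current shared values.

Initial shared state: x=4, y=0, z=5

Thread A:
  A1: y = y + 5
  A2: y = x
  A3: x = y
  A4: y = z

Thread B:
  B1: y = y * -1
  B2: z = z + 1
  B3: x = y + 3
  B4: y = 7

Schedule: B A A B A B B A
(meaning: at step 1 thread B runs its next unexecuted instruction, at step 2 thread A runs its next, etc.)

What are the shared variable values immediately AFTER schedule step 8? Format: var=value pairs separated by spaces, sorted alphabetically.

Answer: x=7 y=6 z=6

Derivation:
Step 1: thread B executes B1 (y = y * -1). Shared: x=4 y=0 z=5. PCs: A@0 B@1
Step 2: thread A executes A1 (y = y + 5). Shared: x=4 y=5 z=5. PCs: A@1 B@1
Step 3: thread A executes A2 (y = x). Shared: x=4 y=4 z=5. PCs: A@2 B@1
Step 4: thread B executes B2 (z = z + 1). Shared: x=4 y=4 z=6. PCs: A@2 B@2
Step 5: thread A executes A3 (x = y). Shared: x=4 y=4 z=6. PCs: A@3 B@2
Step 6: thread B executes B3 (x = y + 3). Shared: x=7 y=4 z=6. PCs: A@3 B@3
Step 7: thread B executes B4 (y = 7). Shared: x=7 y=7 z=6. PCs: A@3 B@4
Step 8: thread A executes A4 (y = z). Shared: x=7 y=6 z=6. PCs: A@4 B@4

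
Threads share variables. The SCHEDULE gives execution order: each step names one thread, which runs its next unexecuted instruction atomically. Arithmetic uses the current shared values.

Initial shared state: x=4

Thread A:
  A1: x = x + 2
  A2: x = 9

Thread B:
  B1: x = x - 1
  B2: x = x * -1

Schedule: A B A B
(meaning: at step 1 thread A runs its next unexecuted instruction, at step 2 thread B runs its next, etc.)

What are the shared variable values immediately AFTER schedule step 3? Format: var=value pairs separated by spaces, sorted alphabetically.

Answer: x=9

Derivation:
Step 1: thread A executes A1 (x = x + 2). Shared: x=6. PCs: A@1 B@0
Step 2: thread B executes B1 (x = x - 1). Shared: x=5. PCs: A@1 B@1
Step 3: thread A executes A2 (x = 9). Shared: x=9. PCs: A@2 B@1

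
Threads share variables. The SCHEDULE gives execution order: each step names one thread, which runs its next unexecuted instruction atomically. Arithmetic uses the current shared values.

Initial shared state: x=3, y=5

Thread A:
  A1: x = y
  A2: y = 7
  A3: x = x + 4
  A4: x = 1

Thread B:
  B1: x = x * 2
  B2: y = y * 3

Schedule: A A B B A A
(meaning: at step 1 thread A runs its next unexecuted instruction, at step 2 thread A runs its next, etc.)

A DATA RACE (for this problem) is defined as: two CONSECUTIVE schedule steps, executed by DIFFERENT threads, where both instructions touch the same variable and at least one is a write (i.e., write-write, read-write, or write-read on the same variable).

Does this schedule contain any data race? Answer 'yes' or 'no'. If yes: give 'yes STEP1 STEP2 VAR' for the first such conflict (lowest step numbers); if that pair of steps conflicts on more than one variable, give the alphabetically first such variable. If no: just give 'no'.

Answer: no

Derivation:
Steps 1,2: same thread (A). No race.
Steps 2,3: A(r=-,w=y) vs B(r=x,w=x). No conflict.
Steps 3,4: same thread (B). No race.
Steps 4,5: B(r=y,w=y) vs A(r=x,w=x). No conflict.
Steps 5,6: same thread (A). No race.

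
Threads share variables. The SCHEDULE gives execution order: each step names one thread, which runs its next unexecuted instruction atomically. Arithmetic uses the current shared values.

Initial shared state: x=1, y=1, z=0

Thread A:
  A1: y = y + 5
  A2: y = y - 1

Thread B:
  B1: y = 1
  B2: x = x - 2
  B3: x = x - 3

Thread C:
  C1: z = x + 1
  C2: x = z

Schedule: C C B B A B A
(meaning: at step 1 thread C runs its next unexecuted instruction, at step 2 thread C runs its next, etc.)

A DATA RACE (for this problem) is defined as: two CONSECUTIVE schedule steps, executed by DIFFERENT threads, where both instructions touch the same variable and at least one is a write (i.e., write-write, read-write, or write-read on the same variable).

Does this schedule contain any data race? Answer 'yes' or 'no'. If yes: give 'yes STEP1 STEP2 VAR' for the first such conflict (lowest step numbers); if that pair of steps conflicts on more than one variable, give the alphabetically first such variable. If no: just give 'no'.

Answer: no

Derivation:
Steps 1,2: same thread (C). No race.
Steps 2,3: C(r=z,w=x) vs B(r=-,w=y). No conflict.
Steps 3,4: same thread (B). No race.
Steps 4,5: B(r=x,w=x) vs A(r=y,w=y). No conflict.
Steps 5,6: A(r=y,w=y) vs B(r=x,w=x). No conflict.
Steps 6,7: B(r=x,w=x) vs A(r=y,w=y). No conflict.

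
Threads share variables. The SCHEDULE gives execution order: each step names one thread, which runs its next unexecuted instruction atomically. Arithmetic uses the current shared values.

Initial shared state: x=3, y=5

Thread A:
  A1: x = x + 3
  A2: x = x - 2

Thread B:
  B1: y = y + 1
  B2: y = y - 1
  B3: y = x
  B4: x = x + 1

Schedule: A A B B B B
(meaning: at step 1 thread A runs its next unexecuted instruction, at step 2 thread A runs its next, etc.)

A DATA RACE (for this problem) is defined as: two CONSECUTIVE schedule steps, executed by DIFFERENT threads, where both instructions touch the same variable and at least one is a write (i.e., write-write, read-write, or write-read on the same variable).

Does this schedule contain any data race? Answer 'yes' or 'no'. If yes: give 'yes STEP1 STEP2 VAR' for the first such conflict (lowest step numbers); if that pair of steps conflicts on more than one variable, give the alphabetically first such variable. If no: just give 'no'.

Steps 1,2: same thread (A). No race.
Steps 2,3: A(r=x,w=x) vs B(r=y,w=y). No conflict.
Steps 3,4: same thread (B). No race.
Steps 4,5: same thread (B). No race.
Steps 5,6: same thread (B). No race.

Answer: no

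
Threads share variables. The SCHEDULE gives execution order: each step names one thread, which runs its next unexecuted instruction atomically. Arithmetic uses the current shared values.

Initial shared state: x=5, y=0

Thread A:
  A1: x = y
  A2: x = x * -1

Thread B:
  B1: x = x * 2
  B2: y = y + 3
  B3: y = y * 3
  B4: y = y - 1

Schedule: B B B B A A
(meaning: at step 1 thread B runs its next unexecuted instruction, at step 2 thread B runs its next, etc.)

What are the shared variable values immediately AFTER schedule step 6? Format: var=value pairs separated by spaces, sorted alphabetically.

Answer: x=-8 y=8

Derivation:
Step 1: thread B executes B1 (x = x * 2). Shared: x=10 y=0. PCs: A@0 B@1
Step 2: thread B executes B2 (y = y + 3). Shared: x=10 y=3. PCs: A@0 B@2
Step 3: thread B executes B3 (y = y * 3). Shared: x=10 y=9. PCs: A@0 B@3
Step 4: thread B executes B4 (y = y - 1). Shared: x=10 y=8. PCs: A@0 B@4
Step 5: thread A executes A1 (x = y). Shared: x=8 y=8. PCs: A@1 B@4
Step 6: thread A executes A2 (x = x * -1). Shared: x=-8 y=8. PCs: A@2 B@4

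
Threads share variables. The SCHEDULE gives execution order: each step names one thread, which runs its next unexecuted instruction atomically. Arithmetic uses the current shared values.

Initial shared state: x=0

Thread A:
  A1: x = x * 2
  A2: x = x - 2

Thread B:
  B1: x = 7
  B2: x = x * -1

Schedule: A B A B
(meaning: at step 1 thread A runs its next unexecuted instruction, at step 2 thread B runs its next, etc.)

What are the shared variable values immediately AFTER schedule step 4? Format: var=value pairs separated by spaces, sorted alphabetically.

Step 1: thread A executes A1 (x = x * 2). Shared: x=0. PCs: A@1 B@0
Step 2: thread B executes B1 (x = 7). Shared: x=7. PCs: A@1 B@1
Step 3: thread A executes A2 (x = x - 2). Shared: x=5. PCs: A@2 B@1
Step 4: thread B executes B2 (x = x * -1). Shared: x=-5. PCs: A@2 B@2

Answer: x=-5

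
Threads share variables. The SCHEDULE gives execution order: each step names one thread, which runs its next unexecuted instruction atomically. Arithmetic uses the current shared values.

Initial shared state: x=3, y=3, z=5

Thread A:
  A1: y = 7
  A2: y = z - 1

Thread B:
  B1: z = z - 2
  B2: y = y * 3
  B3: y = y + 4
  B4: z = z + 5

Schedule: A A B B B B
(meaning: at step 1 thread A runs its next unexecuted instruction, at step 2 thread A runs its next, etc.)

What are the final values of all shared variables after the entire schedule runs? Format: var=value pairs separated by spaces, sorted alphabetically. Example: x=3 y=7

Step 1: thread A executes A1 (y = 7). Shared: x=3 y=7 z=5. PCs: A@1 B@0
Step 2: thread A executes A2 (y = z - 1). Shared: x=3 y=4 z=5. PCs: A@2 B@0
Step 3: thread B executes B1 (z = z - 2). Shared: x=3 y=4 z=3. PCs: A@2 B@1
Step 4: thread B executes B2 (y = y * 3). Shared: x=3 y=12 z=3. PCs: A@2 B@2
Step 5: thread B executes B3 (y = y + 4). Shared: x=3 y=16 z=3. PCs: A@2 B@3
Step 6: thread B executes B4 (z = z + 5). Shared: x=3 y=16 z=8. PCs: A@2 B@4

Answer: x=3 y=16 z=8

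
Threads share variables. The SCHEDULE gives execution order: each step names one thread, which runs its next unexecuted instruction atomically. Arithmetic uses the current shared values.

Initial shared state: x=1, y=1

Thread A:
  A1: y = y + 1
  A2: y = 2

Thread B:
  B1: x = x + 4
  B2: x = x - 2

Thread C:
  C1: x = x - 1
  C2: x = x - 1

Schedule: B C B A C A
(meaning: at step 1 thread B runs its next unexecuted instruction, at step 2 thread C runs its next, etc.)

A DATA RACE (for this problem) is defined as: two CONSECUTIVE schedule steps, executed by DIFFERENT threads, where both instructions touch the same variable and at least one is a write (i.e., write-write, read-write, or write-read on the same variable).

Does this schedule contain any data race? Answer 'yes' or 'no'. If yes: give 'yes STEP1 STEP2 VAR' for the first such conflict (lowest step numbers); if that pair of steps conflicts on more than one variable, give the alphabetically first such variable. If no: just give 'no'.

Answer: yes 1 2 x

Derivation:
Steps 1,2: B(x = x + 4) vs C(x = x - 1). RACE on x (W-W).
Steps 2,3: C(x = x - 1) vs B(x = x - 2). RACE on x (W-W).
Steps 3,4: B(r=x,w=x) vs A(r=y,w=y). No conflict.
Steps 4,5: A(r=y,w=y) vs C(r=x,w=x). No conflict.
Steps 5,6: C(r=x,w=x) vs A(r=-,w=y). No conflict.
First conflict at steps 1,2.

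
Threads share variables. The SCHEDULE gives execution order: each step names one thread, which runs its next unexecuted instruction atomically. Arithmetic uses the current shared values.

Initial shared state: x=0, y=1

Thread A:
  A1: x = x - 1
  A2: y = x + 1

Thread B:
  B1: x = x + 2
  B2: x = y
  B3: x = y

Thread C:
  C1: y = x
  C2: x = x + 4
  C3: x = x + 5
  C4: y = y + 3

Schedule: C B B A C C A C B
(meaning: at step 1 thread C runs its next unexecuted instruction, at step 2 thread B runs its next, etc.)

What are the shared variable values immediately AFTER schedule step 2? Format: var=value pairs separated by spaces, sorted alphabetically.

Step 1: thread C executes C1 (y = x). Shared: x=0 y=0. PCs: A@0 B@0 C@1
Step 2: thread B executes B1 (x = x + 2). Shared: x=2 y=0. PCs: A@0 B@1 C@1

Answer: x=2 y=0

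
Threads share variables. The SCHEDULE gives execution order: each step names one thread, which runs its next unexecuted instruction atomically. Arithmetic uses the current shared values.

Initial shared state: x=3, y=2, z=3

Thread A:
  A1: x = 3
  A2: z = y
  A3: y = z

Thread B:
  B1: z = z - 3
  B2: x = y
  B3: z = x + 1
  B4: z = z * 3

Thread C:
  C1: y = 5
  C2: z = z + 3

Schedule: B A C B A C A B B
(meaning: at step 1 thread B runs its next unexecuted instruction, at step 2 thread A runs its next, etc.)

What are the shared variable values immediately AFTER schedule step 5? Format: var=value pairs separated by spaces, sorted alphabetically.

Answer: x=5 y=5 z=5

Derivation:
Step 1: thread B executes B1 (z = z - 3). Shared: x=3 y=2 z=0. PCs: A@0 B@1 C@0
Step 2: thread A executes A1 (x = 3). Shared: x=3 y=2 z=0. PCs: A@1 B@1 C@0
Step 3: thread C executes C1 (y = 5). Shared: x=3 y=5 z=0. PCs: A@1 B@1 C@1
Step 4: thread B executes B2 (x = y). Shared: x=5 y=5 z=0. PCs: A@1 B@2 C@1
Step 5: thread A executes A2 (z = y). Shared: x=5 y=5 z=5. PCs: A@2 B@2 C@1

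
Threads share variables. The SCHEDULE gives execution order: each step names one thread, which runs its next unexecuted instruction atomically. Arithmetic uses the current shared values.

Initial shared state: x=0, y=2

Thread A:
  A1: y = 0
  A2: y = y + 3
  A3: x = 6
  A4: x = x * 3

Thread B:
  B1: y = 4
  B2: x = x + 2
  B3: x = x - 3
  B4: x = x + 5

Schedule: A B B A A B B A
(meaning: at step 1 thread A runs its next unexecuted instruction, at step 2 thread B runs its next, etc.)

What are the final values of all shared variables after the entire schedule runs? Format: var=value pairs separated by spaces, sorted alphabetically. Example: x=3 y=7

Step 1: thread A executes A1 (y = 0). Shared: x=0 y=0. PCs: A@1 B@0
Step 2: thread B executes B1 (y = 4). Shared: x=0 y=4. PCs: A@1 B@1
Step 3: thread B executes B2 (x = x + 2). Shared: x=2 y=4. PCs: A@1 B@2
Step 4: thread A executes A2 (y = y + 3). Shared: x=2 y=7. PCs: A@2 B@2
Step 5: thread A executes A3 (x = 6). Shared: x=6 y=7. PCs: A@3 B@2
Step 6: thread B executes B3 (x = x - 3). Shared: x=3 y=7. PCs: A@3 B@3
Step 7: thread B executes B4 (x = x + 5). Shared: x=8 y=7. PCs: A@3 B@4
Step 8: thread A executes A4 (x = x * 3). Shared: x=24 y=7. PCs: A@4 B@4

Answer: x=24 y=7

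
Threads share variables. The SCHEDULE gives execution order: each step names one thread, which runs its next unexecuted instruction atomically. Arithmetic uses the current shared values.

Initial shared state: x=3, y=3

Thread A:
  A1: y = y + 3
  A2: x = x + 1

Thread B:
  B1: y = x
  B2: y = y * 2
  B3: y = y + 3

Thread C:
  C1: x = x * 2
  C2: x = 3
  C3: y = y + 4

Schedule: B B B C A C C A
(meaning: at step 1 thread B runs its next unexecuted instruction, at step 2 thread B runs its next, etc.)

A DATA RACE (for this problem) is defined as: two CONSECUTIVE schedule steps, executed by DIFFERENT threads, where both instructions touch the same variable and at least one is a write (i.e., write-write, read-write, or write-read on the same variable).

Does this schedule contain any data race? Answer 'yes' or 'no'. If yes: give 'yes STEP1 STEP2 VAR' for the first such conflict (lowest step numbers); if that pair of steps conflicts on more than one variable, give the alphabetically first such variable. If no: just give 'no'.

Answer: no

Derivation:
Steps 1,2: same thread (B). No race.
Steps 2,3: same thread (B). No race.
Steps 3,4: B(r=y,w=y) vs C(r=x,w=x). No conflict.
Steps 4,5: C(r=x,w=x) vs A(r=y,w=y). No conflict.
Steps 5,6: A(r=y,w=y) vs C(r=-,w=x). No conflict.
Steps 6,7: same thread (C). No race.
Steps 7,8: C(r=y,w=y) vs A(r=x,w=x). No conflict.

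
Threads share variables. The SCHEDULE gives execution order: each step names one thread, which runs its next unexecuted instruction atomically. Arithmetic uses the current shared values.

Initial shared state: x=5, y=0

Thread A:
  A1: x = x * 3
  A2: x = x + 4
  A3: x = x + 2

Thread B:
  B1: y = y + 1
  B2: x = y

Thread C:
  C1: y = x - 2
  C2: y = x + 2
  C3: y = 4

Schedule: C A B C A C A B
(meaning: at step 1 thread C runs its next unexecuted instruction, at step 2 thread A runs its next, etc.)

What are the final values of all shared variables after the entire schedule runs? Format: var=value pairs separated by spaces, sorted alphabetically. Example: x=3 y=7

Step 1: thread C executes C1 (y = x - 2). Shared: x=5 y=3. PCs: A@0 B@0 C@1
Step 2: thread A executes A1 (x = x * 3). Shared: x=15 y=3. PCs: A@1 B@0 C@1
Step 3: thread B executes B1 (y = y + 1). Shared: x=15 y=4. PCs: A@1 B@1 C@1
Step 4: thread C executes C2 (y = x + 2). Shared: x=15 y=17. PCs: A@1 B@1 C@2
Step 5: thread A executes A2 (x = x + 4). Shared: x=19 y=17. PCs: A@2 B@1 C@2
Step 6: thread C executes C3 (y = 4). Shared: x=19 y=4. PCs: A@2 B@1 C@3
Step 7: thread A executes A3 (x = x + 2). Shared: x=21 y=4. PCs: A@3 B@1 C@3
Step 8: thread B executes B2 (x = y). Shared: x=4 y=4. PCs: A@3 B@2 C@3

Answer: x=4 y=4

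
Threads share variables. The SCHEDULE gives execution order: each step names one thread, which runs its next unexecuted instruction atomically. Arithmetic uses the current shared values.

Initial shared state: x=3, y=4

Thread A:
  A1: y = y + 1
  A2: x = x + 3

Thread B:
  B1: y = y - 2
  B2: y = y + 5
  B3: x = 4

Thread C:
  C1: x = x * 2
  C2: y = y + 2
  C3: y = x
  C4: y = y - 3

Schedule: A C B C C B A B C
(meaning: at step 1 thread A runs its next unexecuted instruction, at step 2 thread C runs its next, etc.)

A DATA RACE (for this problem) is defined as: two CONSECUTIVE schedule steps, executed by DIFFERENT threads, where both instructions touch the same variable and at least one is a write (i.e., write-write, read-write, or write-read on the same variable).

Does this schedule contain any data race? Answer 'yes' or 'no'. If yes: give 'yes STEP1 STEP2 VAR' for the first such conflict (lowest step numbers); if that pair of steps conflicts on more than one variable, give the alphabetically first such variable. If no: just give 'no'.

Answer: yes 3 4 y

Derivation:
Steps 1,2: A(r=y,w=y) vs C(r=x,w=x). No conflict.
Steps 2,3: C(r=x,w=x) vs B(r=y,w=y). No conflict.
Steps 3,4: B(y = y - 2) vs C(y = y + 2). RACE on y (W-W).
Steps 4,5: same thread (C). No race.
Steps 5,6: C(y = x) vs B(y = y + 5). RACE on y (W-W).
Steps 6,7: B(r=y,w=y) vs A(r=x,w=x). No conflict.
Steps 7,8: A(x = x + 3) vs B(x = 4). RACE on x (W-W).
Steps 8,9: B(r=-,w=x) vs C(r=y,w=y). No conflict.
First conflict at steps 3,4.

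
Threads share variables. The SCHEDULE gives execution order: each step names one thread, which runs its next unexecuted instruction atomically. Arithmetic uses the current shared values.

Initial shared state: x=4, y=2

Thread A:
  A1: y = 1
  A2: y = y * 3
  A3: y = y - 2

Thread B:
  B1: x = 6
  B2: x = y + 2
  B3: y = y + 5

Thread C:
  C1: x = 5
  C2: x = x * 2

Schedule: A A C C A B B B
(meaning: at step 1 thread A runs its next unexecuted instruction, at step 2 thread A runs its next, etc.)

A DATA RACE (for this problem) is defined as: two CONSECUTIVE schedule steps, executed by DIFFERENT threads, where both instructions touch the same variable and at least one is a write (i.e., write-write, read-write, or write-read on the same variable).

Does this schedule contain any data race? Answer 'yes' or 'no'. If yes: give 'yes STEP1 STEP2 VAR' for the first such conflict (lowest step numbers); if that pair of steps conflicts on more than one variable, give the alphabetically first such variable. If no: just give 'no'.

Answer: no

Derivation:
Steps 1,2: same thread (A). No race.
Steps 2,3: A(r=y,w=y) vs C(r=-,w=x). No conflict.
Steps 3,4: same thread (C). No race.
Steps 4,5: C(r=x,w=x) vs A(r=y,w=y). No conflict.
Steps 5,6: A(r=y,w=y) vs B(r=-,w=x). No conflict.
Steps 6,7: same thread (B). No race.
Steps 7,8: same thread (B). No race.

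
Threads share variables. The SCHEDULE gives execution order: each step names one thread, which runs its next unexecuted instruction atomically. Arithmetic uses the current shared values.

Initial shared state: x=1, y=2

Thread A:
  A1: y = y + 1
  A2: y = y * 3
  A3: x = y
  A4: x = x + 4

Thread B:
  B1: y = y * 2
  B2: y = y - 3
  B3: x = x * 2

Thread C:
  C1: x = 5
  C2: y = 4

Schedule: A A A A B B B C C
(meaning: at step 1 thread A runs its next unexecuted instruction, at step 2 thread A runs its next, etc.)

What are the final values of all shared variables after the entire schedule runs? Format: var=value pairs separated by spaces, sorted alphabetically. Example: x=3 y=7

Step 1: thread A executes A1 (y = y + 1). Shared: x=1 y=3. PCs: A@1 B@0 C@0
Step 2: thread A executes A2 (y = y * 3). Shared: x=1 y=9. PCs: A@2 B@0 C@0
Step 3: thread A executes A3 (x = y). Shared: x=9 y=9. PCs: A@3 B@0 C@0
Step 4: thread A executes A4 (x = x + 4). Shared: x=13 y=9. PCs: A@4 B@0 C@0
Step 5: thread B executes B1 (y = y * 2). Shared: x=13 y=18. PCs: A@4 B@1 C@0
Step 6: thread B executes B2 (y = y - 3). Shared: x=13 y=15. PCs: A@4 B@2 C@0
Step 7: thread B executes B3 (x = x * 2). Shared: x=26 y=15. PCs: A@4 B@3 C@0
Step 8: thread C executes C1 (x = 5). Shared: x=5 y=15. PCs: A@4 B@3 C@1
Step 9: thread C executes C2 (y = 4). Shared: x=5 y=4. PCs: A@4 B@3 C@2

Answer: x=5 y=4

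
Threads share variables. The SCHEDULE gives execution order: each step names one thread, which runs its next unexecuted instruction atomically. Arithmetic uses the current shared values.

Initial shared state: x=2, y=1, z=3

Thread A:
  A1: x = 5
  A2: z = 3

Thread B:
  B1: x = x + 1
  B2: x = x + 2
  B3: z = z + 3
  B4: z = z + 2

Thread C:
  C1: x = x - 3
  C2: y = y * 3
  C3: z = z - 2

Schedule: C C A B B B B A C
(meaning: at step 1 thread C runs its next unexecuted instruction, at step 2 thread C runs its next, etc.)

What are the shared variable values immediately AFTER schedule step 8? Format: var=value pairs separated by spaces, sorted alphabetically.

Step 1: thread C executes C1 (x = x - 3). Shared: x=-1 y=1 z=3. PCs: A@0 B@0 C@1
Step 2: thread C executes C2 (y = y * 3). Shared: x=-1 y=3 z=3. PCs: A@0 B@0 C@2
Step 3: thread A executes A1 (x = 5). Shared: x=5 y=3 z=3. PCs: A@1 B@0 C@2
Step 4: thread B executes B1 (x = x + 1). Shared: x=6 y=3 z=3. PCs: A@1 B@1 C@2
Step 5: thread B executes B2 (x = x + 2). Shared: x=8 y=3 z=3. PCs: A@1 B@2 C@2
Step 6: thread B executes B3 (z = z + 3). Shared: x=8 y=3 z=6. PCs: A@1 B@3 C@2
Step 7: thread B executes B4 (z = z + 2). Shared: x=8 y=3 z=8. PCs: A@1 B@4 C@2
Step 8: thread A executes A2 (z = 3). Shared: x=8 y=3 z=3. PCs: A@2 B@4 C@2

Answer: x=8 y=3 z=3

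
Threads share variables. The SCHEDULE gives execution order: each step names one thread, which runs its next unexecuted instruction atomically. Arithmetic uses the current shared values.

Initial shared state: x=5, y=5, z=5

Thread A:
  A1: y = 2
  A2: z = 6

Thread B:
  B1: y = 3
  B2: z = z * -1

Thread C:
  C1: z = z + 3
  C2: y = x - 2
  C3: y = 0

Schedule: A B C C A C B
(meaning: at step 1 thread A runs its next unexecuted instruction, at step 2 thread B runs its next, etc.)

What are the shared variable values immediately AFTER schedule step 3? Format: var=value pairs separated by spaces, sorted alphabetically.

Step 1: thread A executes A1 (y = 2). Shared: x=5 y=2 z=5. PCs: A@1 B@0 C@0
Step 2: thread B executes B1 (y = 3). Shared: x=5 y=3 z=5. PCs: A@1 B@1 C@0
Step 3: thread C executes C1 (z = z + 3). Shared: x=5 y=3 z=8. PCs: A@1 B@1 C@1

Answer: x=5 y=3 z=8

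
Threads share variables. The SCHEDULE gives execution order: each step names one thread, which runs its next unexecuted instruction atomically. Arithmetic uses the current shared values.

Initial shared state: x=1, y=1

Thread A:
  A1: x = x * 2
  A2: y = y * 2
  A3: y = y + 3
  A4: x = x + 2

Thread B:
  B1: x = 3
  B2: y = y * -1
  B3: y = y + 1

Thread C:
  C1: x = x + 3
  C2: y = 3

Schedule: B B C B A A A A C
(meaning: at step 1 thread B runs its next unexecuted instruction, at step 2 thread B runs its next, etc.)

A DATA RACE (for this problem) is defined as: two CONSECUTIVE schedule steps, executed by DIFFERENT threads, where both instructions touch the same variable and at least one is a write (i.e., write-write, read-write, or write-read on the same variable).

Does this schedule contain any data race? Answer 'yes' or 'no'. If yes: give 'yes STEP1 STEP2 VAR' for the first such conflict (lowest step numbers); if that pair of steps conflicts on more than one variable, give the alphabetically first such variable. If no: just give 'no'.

Answer: no

Derivation:
Steps 1,2: same thread (B). No race.
Steps 2,3: B(r=y,w=y) vs C(r=x,w=x). No conflict.
Steps 3,4: C(r=x,w=x) vs B(r=y,w=y). No conflict.
Steps 4,5: B(r=y,w=y) vs A(r=x,w=x). No conflict.
Steps 5,6: same thread (A). No race.
Steps 6,7: same thread (A). No race.
Steps 7,8: same thread (A). No race.
Steps 8,9: A(r=x,w=x) vs C(r=-,w=y). No conflict.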